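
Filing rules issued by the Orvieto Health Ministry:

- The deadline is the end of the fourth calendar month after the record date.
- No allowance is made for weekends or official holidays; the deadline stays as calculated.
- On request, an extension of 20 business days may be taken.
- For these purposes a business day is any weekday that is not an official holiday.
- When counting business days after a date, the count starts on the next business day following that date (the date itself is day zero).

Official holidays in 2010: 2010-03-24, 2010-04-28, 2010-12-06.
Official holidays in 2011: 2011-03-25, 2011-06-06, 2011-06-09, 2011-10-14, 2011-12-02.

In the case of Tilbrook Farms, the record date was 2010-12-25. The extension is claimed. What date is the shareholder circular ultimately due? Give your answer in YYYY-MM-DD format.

4 months after 2010-12-25 falls in April 2011; the last day of that month is 2011-04-30.
2011-04-30 falls on a Saturday. The rules make no weekend/holiday allowance, so it remains 2011-04-30.
The 20-business-day extension runs from 2011-04-30 to 2011-05-27.
2011-05-27 is a Friday; no weekend or holiday adjustment applies.
Final deadline: 2011-05-27.

2011-05-27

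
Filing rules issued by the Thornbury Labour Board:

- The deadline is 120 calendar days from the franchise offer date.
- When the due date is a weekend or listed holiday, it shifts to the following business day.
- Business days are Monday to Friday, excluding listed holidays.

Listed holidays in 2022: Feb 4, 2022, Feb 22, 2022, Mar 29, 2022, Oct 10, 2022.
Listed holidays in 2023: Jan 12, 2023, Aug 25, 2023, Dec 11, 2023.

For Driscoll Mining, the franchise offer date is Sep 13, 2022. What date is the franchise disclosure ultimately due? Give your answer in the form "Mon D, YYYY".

Jan 11, 2023

Trigger date Sep 13, 2022 + 120 calendar days = Jan 11, 2023.
Since Jan 11, 2023 is a Wednesday and not a holiday, the date is unchanged.
Final deadline: Jan 11, 2023.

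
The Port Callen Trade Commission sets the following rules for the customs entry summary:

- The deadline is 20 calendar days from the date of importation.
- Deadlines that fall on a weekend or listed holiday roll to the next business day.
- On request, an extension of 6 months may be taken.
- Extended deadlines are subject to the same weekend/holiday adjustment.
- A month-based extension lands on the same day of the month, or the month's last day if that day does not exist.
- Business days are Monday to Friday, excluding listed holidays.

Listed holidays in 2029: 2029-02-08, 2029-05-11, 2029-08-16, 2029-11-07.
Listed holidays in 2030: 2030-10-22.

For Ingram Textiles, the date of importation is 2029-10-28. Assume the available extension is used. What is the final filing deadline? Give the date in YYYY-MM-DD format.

Trigger date 2029-10-28 + 20 calendar days = 2029-11-17.
2029-11-17 is a Saturday, so it moves to the next business day, 2029-11-19 (Monday).
The 6 months extension carries 2029-11-19 to 2030-05-19.
2030-05-19 is a Sunday; the next business day is 2030-05-20 (Monday).
Final deadline: 2030-05-20.

2030-05-20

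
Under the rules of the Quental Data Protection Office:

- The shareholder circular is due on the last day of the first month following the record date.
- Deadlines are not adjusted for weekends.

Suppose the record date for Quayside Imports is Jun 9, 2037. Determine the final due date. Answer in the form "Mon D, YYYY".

1 month after Jun 9, 2037 is July 2037; that month ends on Jul 31, 2037.
Jul 31, 2037 is a Friday; no weekend or holiday adjustment applies.
So the filing is due Jul 31, 2037.

Jul 31, 2037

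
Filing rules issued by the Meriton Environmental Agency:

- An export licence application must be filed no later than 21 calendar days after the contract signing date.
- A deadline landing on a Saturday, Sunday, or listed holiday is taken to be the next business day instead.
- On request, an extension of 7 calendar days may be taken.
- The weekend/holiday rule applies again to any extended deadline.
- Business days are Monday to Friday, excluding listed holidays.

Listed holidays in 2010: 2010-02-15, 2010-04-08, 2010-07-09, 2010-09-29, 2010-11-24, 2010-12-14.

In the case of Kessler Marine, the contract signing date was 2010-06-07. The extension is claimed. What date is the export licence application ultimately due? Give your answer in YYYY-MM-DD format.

Adding 21 calendar days to 2010-06-07 gives 2010-06-28.
2010-06-28 (Monday) is already a business day.
The 7-calendar-day extension moves the deadline from 2010-06-28 to 2010-07-05.
2010-07-05 (Monday) is already a business day.
So the filing is due 2010-07-05.

2010-07-05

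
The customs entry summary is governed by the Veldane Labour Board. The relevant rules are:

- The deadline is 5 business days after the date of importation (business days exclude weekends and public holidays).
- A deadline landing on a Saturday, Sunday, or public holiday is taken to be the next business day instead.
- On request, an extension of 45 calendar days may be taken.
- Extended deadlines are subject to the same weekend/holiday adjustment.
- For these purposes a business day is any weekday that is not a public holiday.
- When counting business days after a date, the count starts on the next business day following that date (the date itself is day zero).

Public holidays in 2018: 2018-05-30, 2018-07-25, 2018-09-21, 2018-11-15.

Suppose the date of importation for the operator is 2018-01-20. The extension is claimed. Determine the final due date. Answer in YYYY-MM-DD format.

Starting the day after 2018-01-20 and counting 5 business days lands on 2018-01-26.
2018-01-26 (Friday) is already a business day.
Applying the 45-calendar-day extension: 2018-01-26 + 45 days = 2018-03-12.
2018-03-12 falls on a Monday, which is a business day, so no adjustment is needed.
The final due date is 2018-03-12.

2018-03-12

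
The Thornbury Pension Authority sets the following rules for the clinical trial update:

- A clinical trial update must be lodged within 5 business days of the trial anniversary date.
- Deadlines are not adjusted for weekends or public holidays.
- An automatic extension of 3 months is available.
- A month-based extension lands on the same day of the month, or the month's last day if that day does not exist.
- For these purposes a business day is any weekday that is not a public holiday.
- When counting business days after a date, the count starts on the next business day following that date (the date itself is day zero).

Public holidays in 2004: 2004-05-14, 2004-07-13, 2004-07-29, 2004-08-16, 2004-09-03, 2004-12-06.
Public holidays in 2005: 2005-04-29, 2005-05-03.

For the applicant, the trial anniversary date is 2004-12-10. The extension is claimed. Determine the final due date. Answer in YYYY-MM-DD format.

2005-03-17

Counting 5 business days after 2004-12-10 (skipping weekends and listed holidays) reaches 2004-12-17.
2004-12-17 falls on a Friday. The rules make no weekend/holiday allowance, so it remains 2004-12-17.
Applying the 3 months extension: 3 months after 2004-12-17 is 2005-03-17.
2005-03-17 falls on a Thursday. The rules make no weekend/holiday allowance, so it remains 2005-03-17.
Deadline: 2005-03-17.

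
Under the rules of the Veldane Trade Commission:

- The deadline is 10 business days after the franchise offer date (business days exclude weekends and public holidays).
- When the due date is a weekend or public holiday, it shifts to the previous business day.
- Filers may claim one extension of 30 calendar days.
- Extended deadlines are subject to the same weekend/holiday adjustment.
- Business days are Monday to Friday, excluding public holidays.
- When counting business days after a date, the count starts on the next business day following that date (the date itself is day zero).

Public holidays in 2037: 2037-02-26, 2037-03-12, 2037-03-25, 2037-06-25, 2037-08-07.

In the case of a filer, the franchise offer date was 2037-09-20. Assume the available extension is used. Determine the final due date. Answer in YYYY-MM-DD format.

2037-10-30

Starting the day after 2037-09-20 and counting 10 business days lands on 2037-10-02.
2037-10-02 falls on a Friday, which is a business day, so no adjustment is needed.
Add the 30 calendar-day extension to 2037-10-02: 2037-11-01.
2037-11-01 is a Sunday; the preceding business day is 2037-10-30 (Friday).
Deadline: 2037-10-30.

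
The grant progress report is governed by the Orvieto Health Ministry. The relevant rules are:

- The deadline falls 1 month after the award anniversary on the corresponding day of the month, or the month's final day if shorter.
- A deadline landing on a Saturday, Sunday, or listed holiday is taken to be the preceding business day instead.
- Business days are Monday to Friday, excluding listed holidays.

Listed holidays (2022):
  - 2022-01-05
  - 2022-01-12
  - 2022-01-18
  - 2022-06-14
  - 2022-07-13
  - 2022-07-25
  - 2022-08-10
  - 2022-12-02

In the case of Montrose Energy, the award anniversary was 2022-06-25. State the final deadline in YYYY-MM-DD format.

1 month after 2022-06-25, on the same day of the month, is 2022-07-25.
2022-07-25 falls on a listed holiday. Rolling to the preceding business day gives 2022-07-22, a Friday.
Deadline: 2022-07-22.

2022-07-22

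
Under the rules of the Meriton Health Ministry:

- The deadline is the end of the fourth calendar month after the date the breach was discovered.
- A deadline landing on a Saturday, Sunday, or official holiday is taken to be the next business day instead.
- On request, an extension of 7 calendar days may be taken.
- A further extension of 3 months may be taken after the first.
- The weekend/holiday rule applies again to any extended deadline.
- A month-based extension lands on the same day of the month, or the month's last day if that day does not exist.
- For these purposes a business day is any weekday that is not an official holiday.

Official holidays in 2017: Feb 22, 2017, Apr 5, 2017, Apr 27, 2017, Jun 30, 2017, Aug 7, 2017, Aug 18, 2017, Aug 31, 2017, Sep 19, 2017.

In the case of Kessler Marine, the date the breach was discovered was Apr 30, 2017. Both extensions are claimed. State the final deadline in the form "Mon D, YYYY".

The fourth month after Apr 30, 2017 is August 2017, whose last day is Aug 31, 2017.
Aug 31, 2017 is a listed holiday; the next business day is Sep 1, 2017 (Friday).
The 7-calendar-day extension moves the deadline from Sep 1, 2017 to Sep 8, 2017.
Sep 8, 2017 falls on a Friday, which is a business day, so no adjustment is needed.
The 3 months extension carries Sep 8, 2017 to Dec 8, 2017.
Dec 8, 2017 (Friday) is already a business day.
Final deadline: Dec 8, 2017.

Dec 8, 2017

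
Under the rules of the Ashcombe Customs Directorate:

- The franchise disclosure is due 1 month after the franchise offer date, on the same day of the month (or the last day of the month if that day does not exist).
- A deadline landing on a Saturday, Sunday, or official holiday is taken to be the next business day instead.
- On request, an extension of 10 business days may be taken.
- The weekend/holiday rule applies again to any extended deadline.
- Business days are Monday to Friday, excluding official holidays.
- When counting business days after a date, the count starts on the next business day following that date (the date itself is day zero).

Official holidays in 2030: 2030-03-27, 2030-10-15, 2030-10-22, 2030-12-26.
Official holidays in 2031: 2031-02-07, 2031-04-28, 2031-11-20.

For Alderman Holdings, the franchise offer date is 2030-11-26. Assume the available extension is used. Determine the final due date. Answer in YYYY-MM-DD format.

1 month from 2030-11-26 is 2030-12-26.
2030-12-26 is a listed holiday, so it moves to the next business day, 2030-12-27 (Friday).
Counting 10 further business days from 2030-12-27 reaches 2031-01-10.
2031-01-10 (Friday) is already a business day.
Deadline: 2031-01-10.

2031-01-10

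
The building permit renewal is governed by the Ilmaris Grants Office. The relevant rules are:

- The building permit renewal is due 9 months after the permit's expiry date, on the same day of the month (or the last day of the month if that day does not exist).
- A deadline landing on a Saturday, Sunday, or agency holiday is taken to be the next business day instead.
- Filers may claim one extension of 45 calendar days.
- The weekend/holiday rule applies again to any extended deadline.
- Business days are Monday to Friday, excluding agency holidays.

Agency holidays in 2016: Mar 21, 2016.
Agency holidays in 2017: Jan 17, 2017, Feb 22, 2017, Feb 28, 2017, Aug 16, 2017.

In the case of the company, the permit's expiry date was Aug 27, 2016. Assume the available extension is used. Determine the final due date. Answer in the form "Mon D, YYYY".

9 months from Aug 27, 2016 is May 27, 2017.
May 27, 2017 is a Saturday; the next business day is May 29, 2017 (Monday).
The 45-calendar-day extension moves the deadline from May 29, 2017 to Jul 13, 2017.
Since Jul 13, 2017 is a Thursday and not a holiday, the date is unchanged.
Deadline: Jul 13, 2017.

Jul 13, 2017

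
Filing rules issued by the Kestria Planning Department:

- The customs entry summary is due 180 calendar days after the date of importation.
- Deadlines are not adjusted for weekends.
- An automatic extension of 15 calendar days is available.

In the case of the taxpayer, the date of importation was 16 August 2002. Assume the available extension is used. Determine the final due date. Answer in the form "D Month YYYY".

Trigger date 16 August 2002 + 180 calendar days = 12 February 2003.
12 February 2003 is a Wednesday; no weekend or holiday adjustment applies.
Add the 15 calendar-day extension to 12 February 2003: 27 February 2003.
No adjustment is made for weekends or holidays, so 27 February 2003 stands.
Final deadline: 27 February 2003.

27 February 2003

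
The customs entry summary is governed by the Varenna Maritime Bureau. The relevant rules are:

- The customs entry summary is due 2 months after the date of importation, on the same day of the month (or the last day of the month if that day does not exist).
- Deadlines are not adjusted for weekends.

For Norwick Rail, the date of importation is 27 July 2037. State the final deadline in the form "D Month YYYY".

27 September 2037

2 months from 27 July 2037 is 27 September 2037.
No adjustment is made for weekends or holidays, so 27 September 2037 stands.
So the filing is due 27 September 2037.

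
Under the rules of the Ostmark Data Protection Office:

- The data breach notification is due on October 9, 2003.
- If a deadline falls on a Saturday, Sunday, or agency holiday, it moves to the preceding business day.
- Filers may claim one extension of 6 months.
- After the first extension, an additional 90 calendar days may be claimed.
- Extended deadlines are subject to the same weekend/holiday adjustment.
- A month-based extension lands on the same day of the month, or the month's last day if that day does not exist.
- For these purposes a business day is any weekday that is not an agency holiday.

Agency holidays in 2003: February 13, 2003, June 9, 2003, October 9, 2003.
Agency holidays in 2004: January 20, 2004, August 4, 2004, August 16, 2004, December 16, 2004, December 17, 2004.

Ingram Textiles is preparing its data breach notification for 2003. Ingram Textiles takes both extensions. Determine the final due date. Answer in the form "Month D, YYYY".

July 7, 2004

The statutory due date is October 9, 2003.
October 9, 2003 is a listed holiday; the preceding business day is October 8, 2003 (Wednesday).
Applying the 6 months extension: 6 months after October 8, 2003 is April 8, 2004.
April 8, 2004 (Thursday) is already a business day.
With the 90-day extension, April 8, 2004 becomes July 7, 2004.
July 7, 2004 is a Wednesday and not a listed holiday, so it stands.
Deadline: July 7, 2004.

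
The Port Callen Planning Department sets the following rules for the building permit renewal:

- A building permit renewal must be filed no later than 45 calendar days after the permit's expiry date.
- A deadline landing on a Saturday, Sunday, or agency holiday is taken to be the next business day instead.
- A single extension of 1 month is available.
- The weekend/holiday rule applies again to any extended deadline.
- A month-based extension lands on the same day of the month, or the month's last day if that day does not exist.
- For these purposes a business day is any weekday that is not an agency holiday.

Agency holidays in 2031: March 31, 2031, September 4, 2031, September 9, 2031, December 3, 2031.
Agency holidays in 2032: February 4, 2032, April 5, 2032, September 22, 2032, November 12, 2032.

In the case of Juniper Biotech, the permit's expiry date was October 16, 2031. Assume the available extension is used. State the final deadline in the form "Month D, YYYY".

January 1, 2032

Adding 45 calendar days to October 16, 2031 gives November 30, 2031.
November 30, 2031 is a Sunday, so it moves to the next business day, December 1, 2031 (Monday).
The 1 month extension carries December 1, 2031 to January 1, 2032.
January 1, 2032 is a Thursday and not a listed holiday, so it stands.
Final deadline: January 1, 2032.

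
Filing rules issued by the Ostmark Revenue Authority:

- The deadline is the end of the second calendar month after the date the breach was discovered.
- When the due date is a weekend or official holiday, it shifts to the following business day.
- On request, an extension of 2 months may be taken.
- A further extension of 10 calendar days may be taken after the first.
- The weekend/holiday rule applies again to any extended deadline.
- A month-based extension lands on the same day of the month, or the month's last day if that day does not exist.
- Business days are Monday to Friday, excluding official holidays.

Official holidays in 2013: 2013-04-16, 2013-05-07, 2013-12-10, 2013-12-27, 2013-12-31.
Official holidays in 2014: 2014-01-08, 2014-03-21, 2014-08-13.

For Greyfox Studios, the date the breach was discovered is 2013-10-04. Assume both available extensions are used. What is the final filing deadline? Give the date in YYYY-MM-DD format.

2014-03-13

2 months after 2013-10-04 falls in December 2013; the last day of that month is 2013-12-31.
2013-12-31 falls on a listed holiday. Rolling to the next business day gives 2014-01-01, a Wednesday.
The 2 months extension carries 2014-01-01 to 2014-03-01.
2014-03-01 falls on a Saturday. Rolling to the next business day gives 2014-03-03, a Monday.
Applying the 10-calendar-day extension: 2014-03-03 + 10 days = 2014-03-13.
2014-03-13 (Thursday) is already a business day.
So the filing is due 2014-03-13.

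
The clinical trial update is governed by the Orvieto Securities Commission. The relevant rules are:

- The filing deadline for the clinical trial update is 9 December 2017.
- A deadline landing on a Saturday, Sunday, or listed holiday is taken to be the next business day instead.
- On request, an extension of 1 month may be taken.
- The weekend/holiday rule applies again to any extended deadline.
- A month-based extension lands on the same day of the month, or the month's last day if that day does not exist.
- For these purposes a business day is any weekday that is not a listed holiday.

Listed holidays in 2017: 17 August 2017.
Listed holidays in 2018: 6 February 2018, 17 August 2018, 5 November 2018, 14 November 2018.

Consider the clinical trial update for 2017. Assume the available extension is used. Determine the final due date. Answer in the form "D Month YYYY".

11 January 2018

The stated deadline is 9 December 2017.
9 December 2017 is a Saturday; the next business day is 11 December 2017 (Monday).
The 1 month extension carries 11 December 2017 to 11 January 2018.
11 January 2018 is a Thursday and not a listed holiday, so it stands.
The final due date is 11 January 2018.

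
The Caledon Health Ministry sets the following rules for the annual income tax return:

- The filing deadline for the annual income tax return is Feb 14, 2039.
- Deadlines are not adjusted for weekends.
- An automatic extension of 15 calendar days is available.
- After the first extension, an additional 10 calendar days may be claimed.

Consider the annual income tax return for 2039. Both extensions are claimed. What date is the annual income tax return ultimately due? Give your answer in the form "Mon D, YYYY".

Mar 11, 2039

The statutory due date is Feb 14, 2039.
Feb 14, 2039 falls on a Monday. The rules make no weekend/holiday allowance, so it remains Feb 14, 2039.
Applying the 15-calendar-day extension: Feb 14, 2039 + 15 days = Mar 1, 2039.
Mar 1, 2039 falls on a Tuesday. The rules make no weekend/holiday allowance, so it remains Mar 1, 2039.
With the 10-day extension, Mar 1, 2039 becomes Mar 11, 2039.
Mar 11, 2039 is a Friday; no weekend or holiday adjustment applies.
So the filing is due Mar 11, 2039.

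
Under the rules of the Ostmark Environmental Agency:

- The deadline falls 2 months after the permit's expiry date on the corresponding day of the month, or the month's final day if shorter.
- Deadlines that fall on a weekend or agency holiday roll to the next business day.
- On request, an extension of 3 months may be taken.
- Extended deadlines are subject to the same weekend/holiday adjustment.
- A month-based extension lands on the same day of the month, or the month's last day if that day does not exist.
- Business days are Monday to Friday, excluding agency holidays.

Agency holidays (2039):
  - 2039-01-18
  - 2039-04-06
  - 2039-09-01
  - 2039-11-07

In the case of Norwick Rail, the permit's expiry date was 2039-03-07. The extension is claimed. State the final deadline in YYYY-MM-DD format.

2039-08-09

2 months from 2039-03-07 is 2039-05-07.
Because 2039-05-07 is a Saturday, the deadline becomes 2039-05-09 (Monday).
The 3 months extension carries 2039-05-09 to 2039-08-09.
2039-08-09 (Tuesday) is already a business day.
The final due date is 2039-08-09.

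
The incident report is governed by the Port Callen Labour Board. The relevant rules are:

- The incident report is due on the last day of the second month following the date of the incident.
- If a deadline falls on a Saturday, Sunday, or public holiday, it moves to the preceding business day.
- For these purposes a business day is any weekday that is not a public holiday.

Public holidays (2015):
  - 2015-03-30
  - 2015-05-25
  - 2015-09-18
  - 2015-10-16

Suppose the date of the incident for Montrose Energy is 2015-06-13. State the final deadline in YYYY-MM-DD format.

2 months after 2015-06-13 is August 2015; that month ends on 2015-08-31.
2015-08-31 falls on a Monday, which is a business day, so no adjustment is needed.
The final due date is 2015-08-31.

2015-08-31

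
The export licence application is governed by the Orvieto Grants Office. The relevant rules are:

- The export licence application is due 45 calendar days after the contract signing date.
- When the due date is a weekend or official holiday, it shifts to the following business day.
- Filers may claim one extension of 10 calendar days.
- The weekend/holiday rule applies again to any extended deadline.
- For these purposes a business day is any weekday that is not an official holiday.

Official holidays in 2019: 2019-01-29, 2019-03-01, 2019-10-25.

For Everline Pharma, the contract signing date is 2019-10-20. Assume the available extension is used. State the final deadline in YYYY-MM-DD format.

Adding 45 calendar days to 2019-10-20 gives 2019-12-04.
2019-12-04 is a Wednesday and not a listed holiday, so it stands.
The 10-calendar-day extension moves the deadline from 2019-12-04 to 2019-12-14.
Because 2019-12-14 is a Saturday, the deadline becomes 2019-12-16 (Monday).
Final deadline: 2019-12-16.

2019-12-16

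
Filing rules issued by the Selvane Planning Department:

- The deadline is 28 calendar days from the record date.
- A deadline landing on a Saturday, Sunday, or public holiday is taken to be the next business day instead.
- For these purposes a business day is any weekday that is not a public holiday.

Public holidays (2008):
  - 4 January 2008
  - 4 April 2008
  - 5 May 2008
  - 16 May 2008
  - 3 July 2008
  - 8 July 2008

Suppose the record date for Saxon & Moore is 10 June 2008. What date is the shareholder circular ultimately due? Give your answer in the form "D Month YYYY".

9 July 2008

Adding 28 calendar days to 10 June 2008 gives 8 July 2008.
8 July 2008 falls on a listed holiday. Rolling to the next business day gives 9 July 2008, a Wednesday.
The final due date is 9 July 2008.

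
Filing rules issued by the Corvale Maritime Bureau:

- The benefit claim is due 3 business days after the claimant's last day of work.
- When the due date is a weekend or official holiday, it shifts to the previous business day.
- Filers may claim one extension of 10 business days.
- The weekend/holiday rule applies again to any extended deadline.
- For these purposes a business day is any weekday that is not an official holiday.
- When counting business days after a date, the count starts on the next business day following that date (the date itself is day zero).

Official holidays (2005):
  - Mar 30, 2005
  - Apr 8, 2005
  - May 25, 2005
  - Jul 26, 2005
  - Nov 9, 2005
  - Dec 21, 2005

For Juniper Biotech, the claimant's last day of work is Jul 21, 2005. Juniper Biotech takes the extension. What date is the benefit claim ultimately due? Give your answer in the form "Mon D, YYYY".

Aug 10, 2005

Starting the day after Jul 21, 2005 and counting 3 business days lands on Jul 27, 2005.
Since Jul 27, 2005 is a Wednesday and not a holiday, the date is unchanged.
The 10-business-day extension runs from Jul 27, 2005 to Aug 10, 2005.
Since Aug 10, 2005 is a Wednesday and not a holiday, the date is unchanged.
Deadline: Aug 10, 2005.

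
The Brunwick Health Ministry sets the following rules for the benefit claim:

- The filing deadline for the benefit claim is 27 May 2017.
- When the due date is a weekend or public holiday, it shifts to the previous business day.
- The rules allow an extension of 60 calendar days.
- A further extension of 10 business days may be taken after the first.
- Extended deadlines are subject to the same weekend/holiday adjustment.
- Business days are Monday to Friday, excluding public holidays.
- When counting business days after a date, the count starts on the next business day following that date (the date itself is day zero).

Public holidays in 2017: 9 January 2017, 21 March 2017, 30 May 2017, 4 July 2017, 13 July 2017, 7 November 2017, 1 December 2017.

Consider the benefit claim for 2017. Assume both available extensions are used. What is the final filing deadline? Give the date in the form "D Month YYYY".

8 August 2017

Start from the fixed due date, 27 May 2017.
27 May 2017 is a Saturday; the preceding business day is 26 May 2017 (Friday).
The 60-calendar-day extension moves the deadline from 26 May 2017 to 25 July 2017.
25 July 2017 (Tuesday) is already a business day.
Counting 10 further business days from 25 July 2017 reaches 8 August 2017.
8 August 2017 (Tuesday) is already a business day.
Final deadline: 8 August 2017.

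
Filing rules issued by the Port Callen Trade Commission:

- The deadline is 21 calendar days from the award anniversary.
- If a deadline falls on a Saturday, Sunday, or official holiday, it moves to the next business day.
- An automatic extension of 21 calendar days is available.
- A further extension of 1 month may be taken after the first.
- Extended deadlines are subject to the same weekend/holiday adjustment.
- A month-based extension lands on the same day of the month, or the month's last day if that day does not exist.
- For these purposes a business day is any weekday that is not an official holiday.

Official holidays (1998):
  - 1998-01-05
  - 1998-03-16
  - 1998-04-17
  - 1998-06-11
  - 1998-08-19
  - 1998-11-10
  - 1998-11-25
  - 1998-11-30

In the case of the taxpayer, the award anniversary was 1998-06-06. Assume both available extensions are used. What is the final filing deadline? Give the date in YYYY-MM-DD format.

From 1998-06-06, 21 calendar days later is 1998-06-27.
1998-06-27 is a Saturday, so it moves to the next business day, 1998-06-29 (Monday).
Applying the 21-calendar-day extension: 1998-06-29 + 21 days = 1998-07-20.
Since 1998-07-20 is a Monday and not a holiday, the date is unchanged.
The 1 month extension carries 1998-07-20 to 1998-08-20.
1998-08-20 falls on a Thursday, which is a business day, so no adjustment is needed.
Final deadline: 1998-08-20.

1998-08-20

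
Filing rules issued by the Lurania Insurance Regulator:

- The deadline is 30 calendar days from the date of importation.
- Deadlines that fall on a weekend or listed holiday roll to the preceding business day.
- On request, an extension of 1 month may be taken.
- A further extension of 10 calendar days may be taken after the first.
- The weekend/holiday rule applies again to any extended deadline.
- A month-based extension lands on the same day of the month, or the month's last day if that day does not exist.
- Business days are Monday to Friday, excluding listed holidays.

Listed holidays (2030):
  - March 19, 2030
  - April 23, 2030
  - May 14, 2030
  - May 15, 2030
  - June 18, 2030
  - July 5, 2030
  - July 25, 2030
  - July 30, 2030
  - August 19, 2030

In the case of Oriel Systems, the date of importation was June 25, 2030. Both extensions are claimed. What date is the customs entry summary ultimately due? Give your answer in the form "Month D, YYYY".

September 2, 2030

Adding 30 calendar days to June 25, 2030 gives July 25, 2030.
July 25, 2030 is a listed holiday; the preceding business day is July 24, 2030 (Wednesday).
The 1 month extension carries July 24, 2030 to August 24, 2030.
August 24, 2030 is a Saturday; the preceding business day is August 23, 2030 (Friday).
The 10-calendar-day extension moves the deadline from August 23, 2030 to September 2, 2030.
September 2, 2030 (Monday) is already a business day.
Deadline: September 2, 2030.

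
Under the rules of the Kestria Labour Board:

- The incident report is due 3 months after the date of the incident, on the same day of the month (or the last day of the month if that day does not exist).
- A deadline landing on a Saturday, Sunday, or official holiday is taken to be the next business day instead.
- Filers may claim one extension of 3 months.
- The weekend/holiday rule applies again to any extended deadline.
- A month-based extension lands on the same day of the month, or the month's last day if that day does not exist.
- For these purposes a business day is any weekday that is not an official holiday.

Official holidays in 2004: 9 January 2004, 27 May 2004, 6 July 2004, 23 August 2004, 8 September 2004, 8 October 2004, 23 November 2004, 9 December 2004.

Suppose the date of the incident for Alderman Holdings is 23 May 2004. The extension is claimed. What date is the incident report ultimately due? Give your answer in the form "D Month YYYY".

3 months after 23 May 2004, on the same day of the month, is 23 August 2004.
Because 23 August 2004 is a listed holiday, the deadline becomes 24 August 2004 (Tuesday).
Applying the 3 months extension: 3 months after 24 August 2004 is 24 November 2004.
Since 24 November 2004 is a Wednesday and not a holiday, the date is unchanged.
Deadline: 24 November 2004.

24 November 2004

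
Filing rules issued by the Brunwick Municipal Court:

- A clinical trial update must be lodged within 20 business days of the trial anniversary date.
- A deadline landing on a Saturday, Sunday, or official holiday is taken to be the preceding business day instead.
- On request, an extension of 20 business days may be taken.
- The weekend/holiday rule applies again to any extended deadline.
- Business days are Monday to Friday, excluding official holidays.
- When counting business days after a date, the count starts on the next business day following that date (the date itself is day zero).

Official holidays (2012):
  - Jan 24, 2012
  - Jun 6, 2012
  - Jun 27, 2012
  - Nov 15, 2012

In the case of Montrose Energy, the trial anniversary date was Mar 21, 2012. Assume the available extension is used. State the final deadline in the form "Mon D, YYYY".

Starting the day after Mar 21, 2012 and counting 20 business days lands on Apr 18, 2012.
Since Apr 18, 2012 is a Wednesday and not a holiday, the date is unchanged.
The 20-business-day extension runs from Apr 18, 2012 to May 16, 2012.
May 16, 2012 falls on a Wednesday, which is a business day, so no adjustment is needed.
So the filing is due May 16, 2012.

May 16, 2012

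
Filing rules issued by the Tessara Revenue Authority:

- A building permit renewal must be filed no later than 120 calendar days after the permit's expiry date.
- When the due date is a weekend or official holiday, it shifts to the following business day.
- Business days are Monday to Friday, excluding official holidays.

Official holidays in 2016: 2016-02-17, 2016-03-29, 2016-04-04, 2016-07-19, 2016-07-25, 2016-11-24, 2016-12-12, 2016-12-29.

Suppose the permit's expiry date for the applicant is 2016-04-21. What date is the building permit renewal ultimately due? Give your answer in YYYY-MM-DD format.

120 calendar days after 2016-04-21 is 2016-08-19.
Since 2016-08-19 is a Friday and not a holiday, the date is unchanged.
Deadline: 2016-08-19.

2016-08-19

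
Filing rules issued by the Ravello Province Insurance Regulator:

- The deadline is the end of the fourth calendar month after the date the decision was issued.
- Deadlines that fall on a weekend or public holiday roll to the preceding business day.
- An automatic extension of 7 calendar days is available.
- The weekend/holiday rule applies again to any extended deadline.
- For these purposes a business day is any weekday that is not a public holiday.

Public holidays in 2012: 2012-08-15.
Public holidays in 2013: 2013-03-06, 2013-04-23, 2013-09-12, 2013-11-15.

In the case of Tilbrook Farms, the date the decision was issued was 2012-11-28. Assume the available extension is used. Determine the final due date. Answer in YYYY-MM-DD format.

2013-04-05

4 months after 2012-11-28 falls in March 2013; the last day of that month is 2013-03-31.
2013-03-31 is a Sunday; the preceding business day is 2013-03-29 (Friday).
Applying the 7-calendar-day extension: 2013-03-29 + 7 days = 2013-04-05.
Since 2013-04-05 is a Friday and not a holiday, the date is unchanged.
The final due date is 2013-04-05.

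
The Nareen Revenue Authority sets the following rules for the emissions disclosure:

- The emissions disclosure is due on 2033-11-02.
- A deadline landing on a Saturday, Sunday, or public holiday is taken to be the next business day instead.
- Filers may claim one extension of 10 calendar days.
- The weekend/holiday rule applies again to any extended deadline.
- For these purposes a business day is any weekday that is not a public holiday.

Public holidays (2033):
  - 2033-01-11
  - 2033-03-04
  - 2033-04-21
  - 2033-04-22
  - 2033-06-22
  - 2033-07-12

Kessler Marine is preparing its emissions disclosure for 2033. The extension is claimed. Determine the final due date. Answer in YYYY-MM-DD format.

2033-11-14

Start from the fixed due date, 2033-11-02.
Since 2033-11-02 is a Wednesday and not a holiday, the date is unchanged.
Applying the 10-calendar-day extension: 2033-11-02 + 10 days = 2033-11-12.
2033-11-12 falls on a Saturday. Rolling to the next business day gives 2033-11-14, a Monday.
Final deadline: 2033-11-14.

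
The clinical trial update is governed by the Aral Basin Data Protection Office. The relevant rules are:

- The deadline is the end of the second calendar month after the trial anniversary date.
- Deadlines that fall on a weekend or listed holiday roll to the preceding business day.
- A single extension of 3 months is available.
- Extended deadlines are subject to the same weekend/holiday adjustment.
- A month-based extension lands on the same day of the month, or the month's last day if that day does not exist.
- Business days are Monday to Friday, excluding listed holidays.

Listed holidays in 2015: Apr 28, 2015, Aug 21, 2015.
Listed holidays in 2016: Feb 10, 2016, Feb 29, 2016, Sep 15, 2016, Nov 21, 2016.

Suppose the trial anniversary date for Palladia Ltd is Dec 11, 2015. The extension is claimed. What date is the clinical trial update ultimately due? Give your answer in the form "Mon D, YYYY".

2 months after Dec 11, 2015 is February 2016; that month ends on Feb 29, 2016.
Because Feb 29, 2016 is a listed holiday, the deadline becomes Feb 26, 2016 (Friday).
Add 3 months to Feb 26, 2016: May 26, 2016.
May 26, 2016 is a Thursday and not a listed holiday, so it stands.
Deadline: May 26, 2016.

May 26, 2016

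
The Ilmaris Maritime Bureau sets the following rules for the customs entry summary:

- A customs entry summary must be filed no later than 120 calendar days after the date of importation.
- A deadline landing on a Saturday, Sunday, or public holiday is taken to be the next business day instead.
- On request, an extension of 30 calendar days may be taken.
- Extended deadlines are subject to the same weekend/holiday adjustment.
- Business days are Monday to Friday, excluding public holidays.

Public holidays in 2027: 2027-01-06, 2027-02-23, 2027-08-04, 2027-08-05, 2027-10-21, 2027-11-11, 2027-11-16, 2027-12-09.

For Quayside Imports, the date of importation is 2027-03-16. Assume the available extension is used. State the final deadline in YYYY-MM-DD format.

120 calendar days after 2027-03-16 is 2027-07-14.
2027-07-14 (Wednesday) is already a business day.
Applying the 30-calendar-day extension: 2027-07-14 + 30 days = 2027-08-13.
2027-08-13 is a Friday and not a listed holiday, so it stands.
The final due date is 2027-08-13.

2027-08-13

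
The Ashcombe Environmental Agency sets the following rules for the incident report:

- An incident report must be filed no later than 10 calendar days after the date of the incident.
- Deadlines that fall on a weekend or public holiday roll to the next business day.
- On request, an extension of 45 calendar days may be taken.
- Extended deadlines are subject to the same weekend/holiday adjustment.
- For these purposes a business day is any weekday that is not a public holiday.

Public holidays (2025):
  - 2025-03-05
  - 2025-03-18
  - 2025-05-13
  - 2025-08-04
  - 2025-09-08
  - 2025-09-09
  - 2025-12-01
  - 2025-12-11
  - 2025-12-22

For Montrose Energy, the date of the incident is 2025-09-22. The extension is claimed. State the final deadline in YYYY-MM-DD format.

2025-11-17

Adding 10 calendar days to 2025-09-22 gives 2025-10-02.
Since 2025-10-02 is a Thursday and not a holiday, the date is unchanged.
Add the 45 calendar-day extension to 2025-10-02: 2025-11-16.
2025-11-16 is a Sunday; the next business day is 2025-11-17 (Monday).
The final due date is 2025-11-17.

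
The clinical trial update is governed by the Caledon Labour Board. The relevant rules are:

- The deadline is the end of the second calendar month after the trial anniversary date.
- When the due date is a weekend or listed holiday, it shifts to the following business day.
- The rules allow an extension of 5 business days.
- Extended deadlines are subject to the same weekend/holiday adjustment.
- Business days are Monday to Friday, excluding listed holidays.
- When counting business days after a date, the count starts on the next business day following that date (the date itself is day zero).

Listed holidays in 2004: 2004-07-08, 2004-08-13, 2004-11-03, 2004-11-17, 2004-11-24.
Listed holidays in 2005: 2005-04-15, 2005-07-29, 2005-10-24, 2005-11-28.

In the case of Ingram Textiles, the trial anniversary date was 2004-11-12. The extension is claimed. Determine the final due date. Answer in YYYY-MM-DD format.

2005-02-07

The second month after 2004-11-12 is January 2005, whose last day is 2005-01-31.
2005-01-31 falls on a Monday, which is a business day, so no adjustment is needed.
Applying the 5-business-day extension: 5 business days after 2005-01-31 is 2005-02-07.
2005-02-07 is a Monday and not a listed holiday, so it stands.
Final deadline: 2005-02-07.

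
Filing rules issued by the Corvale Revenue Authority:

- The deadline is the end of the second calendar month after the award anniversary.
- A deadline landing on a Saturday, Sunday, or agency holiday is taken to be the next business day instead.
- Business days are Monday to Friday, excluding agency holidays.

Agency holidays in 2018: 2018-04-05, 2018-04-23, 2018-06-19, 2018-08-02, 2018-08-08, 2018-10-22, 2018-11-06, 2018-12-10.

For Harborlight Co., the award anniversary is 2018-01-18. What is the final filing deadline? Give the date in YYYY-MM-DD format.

2018-04-02

2 months after 2018-01-18 falls in March 2018; the last day of that month is 2018-03-31.
Because 2018-03-31 is a Saturday, the deadline becomes 2018-04-02 (Monday).
So the filing is due 2018-04-02.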